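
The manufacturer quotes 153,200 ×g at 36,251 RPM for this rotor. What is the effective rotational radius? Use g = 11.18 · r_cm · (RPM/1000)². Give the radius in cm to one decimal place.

RCF = 11.18 × r × (N/1000)²
153200 = 11.18 × r × (36.251)²
r = 153200 / (11.18 × 1314.135001) = 153200 / 14692.03 ≈ 10.427 cm

10.4 cm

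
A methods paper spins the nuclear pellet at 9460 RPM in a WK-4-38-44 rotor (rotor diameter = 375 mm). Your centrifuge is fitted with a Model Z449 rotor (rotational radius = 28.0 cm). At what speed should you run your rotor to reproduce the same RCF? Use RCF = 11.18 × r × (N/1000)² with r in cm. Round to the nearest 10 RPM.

≈ 7740 RPM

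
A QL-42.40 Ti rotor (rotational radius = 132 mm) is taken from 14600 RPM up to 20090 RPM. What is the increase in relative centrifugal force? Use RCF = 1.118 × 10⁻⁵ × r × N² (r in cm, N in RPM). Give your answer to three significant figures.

r = 132 mm = 13.2 cm
RCF₁ = 1.118 × 10⁻⁵ × 13.2 × (14600)² = 1.118 × 10⁻⁵ × 13.2 × 213,160,000 ≈ 31,457.3 × g
RCF₂ = 1.118 × 10⁻⁵ × 13.2 × (20090)² = 1.118 × 10⁻⁵ × 13.2 × 403,608,100 ≈ 59,562.9 × g
Increase = 59,562.9 − 31,457.3 = 28,105.6

≈ 28100 g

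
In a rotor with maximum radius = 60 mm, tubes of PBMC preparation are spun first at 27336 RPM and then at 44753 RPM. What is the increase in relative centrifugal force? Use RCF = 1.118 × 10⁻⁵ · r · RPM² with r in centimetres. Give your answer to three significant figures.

84200 × g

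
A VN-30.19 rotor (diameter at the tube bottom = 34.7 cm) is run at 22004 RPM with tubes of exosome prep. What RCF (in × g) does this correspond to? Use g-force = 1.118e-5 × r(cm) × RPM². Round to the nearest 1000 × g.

≈ 94000 × g

r = 34.7 / 2 = 17.35 cm
RCF = 1.118 × 10⁻⁵ × 17.35 × (22004)² = 1.118 × 10⁻⁵ × 17.35 × 484,176,016 ≈ 93,917.1 × g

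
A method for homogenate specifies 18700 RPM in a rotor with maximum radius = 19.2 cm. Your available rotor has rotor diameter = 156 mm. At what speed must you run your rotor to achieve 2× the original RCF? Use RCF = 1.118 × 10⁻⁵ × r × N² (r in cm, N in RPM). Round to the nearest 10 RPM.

RCF_original = 1.118 × 10⁻⁵ × 19.2 × (18700)² = 1.118 × 10⁻⁵ × 19.2 × 349,690,000 ≈ 75,063.1 × g
Target RCF = 2 × 75,063.1 ≈ 150,126.2 × g
Your rotor: r = 156 mm / 2 = 78 mm = 7.8 cm
150,126.2 = 1.118 × 10⁻⁵ × 7.8 × N²
N² = 150,126.2 / (8.7204 × 10⁻⁵) = 1,721,551,764
N ≈ √1,721,551,764 ≈ 41,491.6

≈ 41490 RPM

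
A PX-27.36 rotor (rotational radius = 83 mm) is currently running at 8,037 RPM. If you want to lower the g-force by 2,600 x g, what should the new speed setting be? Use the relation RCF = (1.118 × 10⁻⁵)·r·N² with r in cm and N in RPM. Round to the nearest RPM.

r = 83 mm = 8.3 cm
Current RCF = 1.118 × 10⁻⁵ × 8.3 × (8037)² = 1.118 × 10⁻⁵ × 8.3 × 64,593,369 ≈ 5,993.9 × g
Target RCF = 5,993.9 − 2,600 = 3,393.9 × g
N² = 3,393.9 / (9.2794 × 10⁻⁵) = 36,574,563
N ≈ √36,574,563 ≈ 6,047.7

≈ 6048 RPM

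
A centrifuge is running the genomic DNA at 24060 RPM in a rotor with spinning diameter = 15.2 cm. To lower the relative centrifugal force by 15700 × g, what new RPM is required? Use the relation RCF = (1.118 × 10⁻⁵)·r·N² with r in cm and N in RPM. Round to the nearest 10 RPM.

r = 15.2 / 2 = 7.6 cm
Current RCF = 1.118 × 10⁻⁵ × 7.6 × (24060)² = 1.118 × 10⁻⁵ × 7.6 × 578,883,600 ≈ 49,186.6 × g
Target RCF = 49,186.6 − 15,700 = 33,486.6 × g
N² = 33,486.6 / (8.4968 × 10⁻⁵) = 394,108,370
N ≈ √394,108,370 ≈ 19,852.2

19850 RPM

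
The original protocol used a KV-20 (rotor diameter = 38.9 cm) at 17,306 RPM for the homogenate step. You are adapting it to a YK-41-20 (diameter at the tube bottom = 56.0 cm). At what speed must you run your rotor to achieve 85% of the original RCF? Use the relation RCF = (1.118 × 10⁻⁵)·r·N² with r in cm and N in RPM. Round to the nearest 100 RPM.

≈ 13300 RPM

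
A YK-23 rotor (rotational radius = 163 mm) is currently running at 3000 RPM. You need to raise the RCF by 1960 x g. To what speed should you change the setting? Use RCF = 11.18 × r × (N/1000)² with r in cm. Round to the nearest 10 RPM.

≈ 4440 RPM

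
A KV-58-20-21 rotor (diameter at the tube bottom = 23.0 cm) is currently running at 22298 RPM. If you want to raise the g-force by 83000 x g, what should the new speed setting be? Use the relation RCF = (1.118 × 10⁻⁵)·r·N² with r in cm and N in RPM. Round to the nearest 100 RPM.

r = 23.0 / 2 = 11.5 cm
Current RCF = 1.118 × 10⁻⁵ × 11.5 × (22298)² = 1.118 × 10⁻⁵ × 11.5 × 497,200,804 ≈ 63,925.1 × g
Target RCF = 63,925.1 + 83,000 = 146,925.1 × g
N² = 146,925.1 / (12.857 × 10⁻⁵) = 1,142,763,475
N ≈ √1,142,763,475 ≈ 33,804.8

≈ 33800 RPM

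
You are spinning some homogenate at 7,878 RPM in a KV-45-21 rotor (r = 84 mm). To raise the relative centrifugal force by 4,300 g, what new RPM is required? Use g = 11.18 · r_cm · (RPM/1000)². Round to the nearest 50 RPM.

r = 84 mm = 8.4 cm
Current RCF = 11.18 × 8.4 × (7.878)² = 11.18 × 8.4 × 62.062884 ≈ 5,828.4 × g
Target RCF = 5,828.4 + 4,300 = 10,128.4 × g
(N/1000)² = 10,128.4 / 93.912 = 107.8499
N = 1000 × √107.8499 ≈ 10,385.1

≈ 10400 RPM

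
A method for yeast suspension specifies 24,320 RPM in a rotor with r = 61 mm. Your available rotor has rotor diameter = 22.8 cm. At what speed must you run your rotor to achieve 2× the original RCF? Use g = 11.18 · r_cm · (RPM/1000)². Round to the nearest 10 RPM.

Original rotor: r = 61 mm = 6.1 cm
RCF_original = 11.18 × 6.1 × (24.32)² = 11.18 × 6.1 × 591.4624 ≈ 40,336.6 × g
Target RCF = 2 × 40,336.6 ≈ 80,673.2 × g
Your rotor: r = 22.8 / 2 = 11.4 cm
80,673.2 = 11.18 × 11.4 × (N/1000)²
(N/1000)² = 80,673.2 / 127.452 = 632.9693
N = 1000 × √632.9693 ≈ 25,158.9

≈ 25160 RPM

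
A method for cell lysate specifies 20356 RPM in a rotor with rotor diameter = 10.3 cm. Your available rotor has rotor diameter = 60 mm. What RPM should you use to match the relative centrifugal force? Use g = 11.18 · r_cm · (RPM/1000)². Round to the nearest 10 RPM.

26670 RPM

Original rotor: r = 10.3 / 2 = 5.15 cm
RCF_original = 11.18 × 5.15 × (20.356)² = 11.18 × 5.15 × 414.366736 ≈ 23,858 × g
Your rotor: r = 60 mm / 2 = 30 mm = 3 cm
23,858 = 11.18 × 3 × (N/1000)²
(N/1000)² = 23,858 / 33.54 = 711.3298
N = 1000 × √711.3298 ≈ 26,670.8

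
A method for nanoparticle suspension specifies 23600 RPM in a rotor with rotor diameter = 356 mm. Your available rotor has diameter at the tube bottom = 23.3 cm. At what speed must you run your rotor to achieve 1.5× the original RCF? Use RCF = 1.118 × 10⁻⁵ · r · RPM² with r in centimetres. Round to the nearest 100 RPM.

35700 RPM

Original rotor: r = 356 mm / 2 = 178 mm = 17.8 cm
RCF_original = 1.118 × 10⁻⁵ × 17.8 × (23600)² = 1.118 × 10⁻⁵ × 17.8 × 556,960,000 ≈ 110,837.3 × g
Target RCF = 1.5 × 110,837.3 ≈ 166,256 × g
Your rotor: r = 23.3 / 2 = 11.65 cm
166,256 = 1.118 × 10⁻⁵ × 11.65 × N²
N² = 166,256 / (13.0247 × 10⁻⁵) = 1,276,467,020
N ≈ √1,276,467,020 ≈ 35,727.7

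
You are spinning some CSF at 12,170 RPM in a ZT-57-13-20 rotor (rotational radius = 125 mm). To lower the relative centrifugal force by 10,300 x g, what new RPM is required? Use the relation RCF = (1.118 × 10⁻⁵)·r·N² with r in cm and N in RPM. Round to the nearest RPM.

N₂ ≈ 8626 RPM

r = 125 mm = 12.5 cm
Current RCF = 1.118 × 10⁻⁵ × 12.5 × (12170)² = 1.118 × 10⁻⁵ × 12.5 × 148,108,900 ≈ 20,698.2 × g
Target RCF = 20,698.2 − 10,300 = 10,398.2 × g
N² = 10,398.2 / (13.975 × 10⁻⁵) = 74,405,725
N ≈ √74,405,725 ≈ 8,625.9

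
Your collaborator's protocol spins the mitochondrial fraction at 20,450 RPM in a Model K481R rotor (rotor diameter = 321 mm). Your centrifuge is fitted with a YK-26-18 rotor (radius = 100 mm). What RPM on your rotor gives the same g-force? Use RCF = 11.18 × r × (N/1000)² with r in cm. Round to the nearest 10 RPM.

25910 RPM

Original rotor: r = 321 mm / 2 = 160.5 mm = 16.05 cm
RCF_original = 11.18 × 16.05 × (20.45)² = 11.18 × 16.05 × 418.2025 ≈ 75,041.8 × g
Your rotor: r = 100 mm = 10.0 cm
75,041.8 = 11.18 × 10 × (N/1000)²
(N/1000)² = 75,041.8 / 111.8 = 671.2147
N = 1000 × √671.2147 ≈ 25,907.8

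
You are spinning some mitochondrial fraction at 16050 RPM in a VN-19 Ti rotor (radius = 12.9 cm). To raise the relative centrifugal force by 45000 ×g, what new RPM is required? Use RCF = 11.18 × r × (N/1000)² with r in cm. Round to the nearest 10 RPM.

Current RCF = 11.18 × 12.9 × (16.05)² = 11.18 × 12.9 × 257.6025 ≈ 37,151.9 × g
Target RCF = 37,151.9 + 45,000 = 82,151.9 × g
(N/1000)² = 82,151.9 / 144.222 = 569.6211
N = 1000 × √569.6211 ≈ 23,866.7

N₂ ≈ 23870 RPM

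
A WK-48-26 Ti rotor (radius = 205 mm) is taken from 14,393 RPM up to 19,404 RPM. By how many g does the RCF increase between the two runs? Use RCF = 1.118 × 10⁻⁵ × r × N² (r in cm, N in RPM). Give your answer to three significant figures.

r = 205 mm = 20.5 cm
RCF₁ = 1.118 × 10⁻⁵ × 20.5 × (14393)² = 1.118 × 10⁻⁵ × 20.5 × 207,158,449 ≈ 47,478.6 × g
RCF₂ = 1.118 × 10⁻⁵ × 20.5 × (19404)² = 1.118 × 10⁻⁵ × 20.5 × 376,515,216 ≈ 86,293.5 × g
Increase = 86,293.5 − 47,478.6 = 38,814.9

≈ 38800 g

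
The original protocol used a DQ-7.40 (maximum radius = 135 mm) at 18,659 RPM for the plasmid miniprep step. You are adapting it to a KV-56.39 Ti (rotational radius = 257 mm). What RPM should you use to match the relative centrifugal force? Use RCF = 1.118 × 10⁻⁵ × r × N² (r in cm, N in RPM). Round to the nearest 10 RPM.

Original rotor: r = 135 mm = 13.5 cm
RCF_original = 1.118 × 10⁻⁵ × 13.5 × (18659)² = 1.118 × 10⁻⁵ × 13.5 × 348,158,281 ≈ 52,547.5 × g
Your rotor: r = 257 mm = 25.7 cm
52,547.5 = 1.118 × 10⁻⁵ × 25.7 × N²
N² = 52,547.5 / (28.7326 × 10⁻⁵) = 182,884,598
N ≈ √182,884,598 ≈ 13,523.5

13520 RPM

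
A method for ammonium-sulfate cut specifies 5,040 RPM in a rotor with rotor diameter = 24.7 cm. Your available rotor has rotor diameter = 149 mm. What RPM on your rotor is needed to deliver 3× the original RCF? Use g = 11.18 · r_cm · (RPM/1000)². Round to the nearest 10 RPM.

≈ 11240 RPM

Original rotor: r = 24.7 / 2 = 12.35 cm
RCF = 11.18 × r × (N/1000)²
RCF_original = 11.18 × 12.35 × (5.04)² = 11.18 × 12.35 × 25.4016 ≈ 3,507.3 × g
Target RCF = 3 × 3,507.3 ≈ 10,521.9 × g
Your rotor: r = 149 mm / 2 = 74.5 mm = 7.45 cm
10,521.9 = 11.18 × 7.45 × (N/1000)²
(N/1000)² = 10,521.9 / 83.291 = 126.327
N = 1000 × √126.327 ≈ 11,239.5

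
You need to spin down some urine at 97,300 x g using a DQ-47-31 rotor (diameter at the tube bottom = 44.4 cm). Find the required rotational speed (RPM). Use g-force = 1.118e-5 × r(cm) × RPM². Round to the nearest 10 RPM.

r = 44.4 / 2 = 22.2 cm
97,300 = 1.118 × 10⁻⁵ × 22.2 × N²
N² = 97,300 / (24.8196 × 10⁻⁵) = 392,028,880
N ≈ √392,028,880 ≈ 19,799.7

19800 RPM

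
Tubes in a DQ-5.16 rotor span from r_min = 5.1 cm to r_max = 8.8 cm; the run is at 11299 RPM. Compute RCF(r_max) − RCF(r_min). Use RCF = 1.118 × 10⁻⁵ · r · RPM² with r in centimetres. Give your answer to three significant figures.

ΔRCF ≈ 5280 g

RCF_max = 1.118 × 10⁻⁵ × 8.8 × (11299)² = 1.118 × 10⁻⁵ × 8.8 × 127,667,401 ≈ 12,560.4 × g
RCF_min = 1.118 × 10⁻⁵ × 5.1 × (11299)² = 1.118 × 10⁻⁵ × 5.1 × 127,667,401 ≈ 7,279.3 × g
ΔRCF = 12,560.4 − 7,279.3 = 5,281.1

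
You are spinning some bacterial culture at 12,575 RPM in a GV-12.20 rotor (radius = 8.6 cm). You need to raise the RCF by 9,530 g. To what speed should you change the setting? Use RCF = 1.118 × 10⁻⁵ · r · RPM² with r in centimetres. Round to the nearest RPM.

Current RCF = 1.118 × 10⁻⁵ × 8.6 × (12575)² = 1.118 × 10⁻⁵ × 8.6 × 158,130,625 ≈ 15,203.9 × g
Target RCF = 15,203.9 + 9,530 = 24,733.9 × g
N² = 24,733.9 / (9.6148 × 10⁻⁵) = 257,248,201
N ≈ √257,248,201 ≈ 16,039.0

16039 RPM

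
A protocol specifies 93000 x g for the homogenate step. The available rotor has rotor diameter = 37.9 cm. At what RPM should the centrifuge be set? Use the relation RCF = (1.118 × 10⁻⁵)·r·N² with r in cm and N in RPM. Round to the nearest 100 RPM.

r = 37.9 / 2 = 18.95 cm
RCF = 1.118 × 10⁻⁵ × r × N²
93,000 = 1.118 × 10⁻⁵ × 18.95 × N²
N² = 93,000 / (21.1861 × 10⁻⁵) = 438,967,059
N ≈ √438,967,059 ≈ 20,951.5

N ≈ 21000 RPM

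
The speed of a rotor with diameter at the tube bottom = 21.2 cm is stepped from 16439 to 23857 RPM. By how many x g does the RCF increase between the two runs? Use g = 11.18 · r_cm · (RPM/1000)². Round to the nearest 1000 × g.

r = 21.2 / 2 = 10.6 cm
RCF₁ = 11.18 × 10.6 × (16.439)² = 11.18 × 10.6 × 270.240721 ≈ 32,025.7 × g
RCF₂ = 11.18 × 10.6 × (23.857)² = 11.18 × 10.6 × 569.156449 ≈ 67,449.6 × g
Increase = 67,449.6 − 32,025.7 = 35,423.9

35000 x g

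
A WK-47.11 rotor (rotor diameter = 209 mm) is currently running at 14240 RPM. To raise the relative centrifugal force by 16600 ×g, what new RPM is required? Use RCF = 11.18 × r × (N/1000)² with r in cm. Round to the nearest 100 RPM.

18600 RPM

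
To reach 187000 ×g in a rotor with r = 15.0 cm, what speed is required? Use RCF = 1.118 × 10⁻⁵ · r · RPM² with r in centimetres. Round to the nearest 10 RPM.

33390 RPM

187,000 = 1.118 × 10⁻⁵ × 15 × N²
N² = 187,000 / (16.77 × 10⁻⁵) = 1,115,086,464
N ≈ √1,115,086,464 ≈ 33,392.9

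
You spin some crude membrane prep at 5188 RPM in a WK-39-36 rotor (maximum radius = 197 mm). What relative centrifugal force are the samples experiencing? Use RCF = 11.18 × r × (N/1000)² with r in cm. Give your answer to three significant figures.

r = 197 mm = 19.7 cm
RCF = 11.18 × 19.7 × (5.188)² = 11.18 × 19.7 × 26.915344 ≈ 5,928 × g

RCF ≈ 5930 g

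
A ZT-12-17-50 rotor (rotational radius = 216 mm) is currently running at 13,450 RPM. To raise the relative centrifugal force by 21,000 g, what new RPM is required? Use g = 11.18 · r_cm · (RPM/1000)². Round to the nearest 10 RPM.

16370 RPM

r = 216 mm = 21.6 cm
Current RCF = 11.18 × 21.6 × (13.45)² = 11.18 × 21.6 × 180.9025 ≈ 43,685.8 × g
Target RCF = 43,685.8 + 21,000 = 64,685.8 × g
(N/1000)² = 64,685.8 / 241.488 = 267.8634
N = 1000 × √267.8634 ≈ 16,366.5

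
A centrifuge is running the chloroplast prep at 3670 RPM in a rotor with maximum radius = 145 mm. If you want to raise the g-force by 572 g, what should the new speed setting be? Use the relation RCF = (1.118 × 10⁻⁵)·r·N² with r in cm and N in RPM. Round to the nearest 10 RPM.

r = 145 mm = 14.5 cm
Current RCF = 1.118 × 10⁻⁵ × 14.5 × (3670)² = 1.118 × 10⁻⁵ × 14.5 × 13,468,900 ≈ 2,183.4 × g
Target RCF = 2,183.4 + 572 = 2,755.4 × g
N² = 2,755.4 / (16.211 × 10⁻⁵) = 16,997,101
N ≈ √16,997,101 ≈ 4,122.8

≈ 4120 RPM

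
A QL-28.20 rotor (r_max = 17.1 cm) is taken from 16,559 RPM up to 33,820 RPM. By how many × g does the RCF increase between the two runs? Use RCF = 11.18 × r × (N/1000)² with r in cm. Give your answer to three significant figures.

RCF₁ = 11.18 × 17.1 × (16.559)² = 11.18 × 17.1 × 274.200481 ≈ 52,421.1 × g
RCF₂ = 11.18 × 17.1 × (33.82)² = 11.18 × 17.1 × 1,143.7924 ≈ 218,667.9 × g
Increase = 218,667.9 − 52,421.1 = 166,246.8

≈ 166000 × g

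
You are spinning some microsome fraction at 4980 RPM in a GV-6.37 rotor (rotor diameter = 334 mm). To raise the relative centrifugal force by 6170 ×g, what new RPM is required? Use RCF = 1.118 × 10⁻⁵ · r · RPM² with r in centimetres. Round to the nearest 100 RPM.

r = 334 mm / 2 = 167 mm = 16.7 cm
Current RCF = 1.118 × 10⁻⁵ × 16.7 × (4980)² = 1.118 × 10⁻⁵ × 16.7 × 24,800,400 ≈ 4,630.4 × g
Target RCF = 4,630.4 + 6,170 = 10,800.4 × g
N² = 10,800.4 / (18.6706 × 10⁻⁵) = 57,847,097
N ≈ √57,847,097 ≈ 7,605.7

N₂ ≈ 7600 RPM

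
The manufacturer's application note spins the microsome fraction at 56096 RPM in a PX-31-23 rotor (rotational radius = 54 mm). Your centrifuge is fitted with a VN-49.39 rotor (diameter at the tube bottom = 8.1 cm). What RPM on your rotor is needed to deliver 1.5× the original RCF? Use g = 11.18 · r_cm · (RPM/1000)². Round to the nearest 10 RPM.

79330 RPM

Original rotor: r = 54 mm = 5.4 cm
RCF_original = 11.18 × 5.4 × (56.096)² = 11.18 × 5.4 × 3,146.761216 ≈ 189,976.3 × g
Target RCF = 1.5 × 189,976.3 ≈ 284,964.4 × g
Your rotor: r = 8.1 / 2 = 4.05 cm
284,964.4 = 11.18 × 4.05 × (N/1000)²
(N/1000)² = 284,964.4 / 45.279 = 6293.522
N = 1000 × √6293.522 ≈ 79,331.7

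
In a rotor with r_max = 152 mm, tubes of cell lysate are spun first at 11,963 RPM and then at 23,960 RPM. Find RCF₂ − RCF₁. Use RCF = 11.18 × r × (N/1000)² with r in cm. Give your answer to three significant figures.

73200 x g

r = 152 mm = 15.2 cm
RCF₁ = 11.18 × 15.2 × (11.963)² = 11.18 × 15.2 × 143.113369 ≈ 24,320.1 × g
RCF₂ = 11.18 × 15.2 × (23.96)² = 11.18 × 15.2 × 574.0816 ≈ 97,557.1 × g
Increase = 97,557.1 − 24,320.1 = 73,237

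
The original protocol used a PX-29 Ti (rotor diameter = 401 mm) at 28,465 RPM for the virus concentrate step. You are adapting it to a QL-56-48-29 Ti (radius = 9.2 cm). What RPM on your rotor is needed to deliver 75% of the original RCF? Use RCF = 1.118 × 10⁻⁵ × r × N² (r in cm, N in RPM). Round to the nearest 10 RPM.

36390 RPM

Original rotor: r = 401 mm / 2 = 200.5 mm = 20.05 cm
RCF_original = 1.118 × 10⁻⁵ × 20.05 × (28465)² = 1.118 × 10⁻⁵ × 20.05 × 810,256,225 ≈ 181,626.2 × g
Target RCF = 0.75 × 181,626.2 ≈ 136,219.7 × g
136,219.7 = 1.118 × 10⁻⁵ × 9.2 × N²
N² = 136,219.7 / (10.2856 × 10⁻⁵) = 1,324,372,910
N ≈ √1,324,372,910 ≈ 36,391.9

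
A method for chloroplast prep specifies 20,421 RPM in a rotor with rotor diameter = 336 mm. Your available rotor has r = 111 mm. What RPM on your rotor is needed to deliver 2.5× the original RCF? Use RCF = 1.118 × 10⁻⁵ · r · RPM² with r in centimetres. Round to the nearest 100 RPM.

Original rotor: r = 336 mm / 2 = 168 mm = 16.8 cm
RCF_original = 1.118 × 10⁻⁵ × 16.8 × (20421)² = 1.118 × 10⁻⁵ × 16.8 × 417,017,241 ≈ 78,325.8 × g
Target RCF = 2.5 × 78,325.8 ≈ 195,814.5 × g
Your rotor: r = 111 mm = 11.1 cm
195,814.5 = 1.118 × 10⁻⁵ × 11.1 × N²
N² = 195,814.5 / (12.4098 × 10⁻⁵) = 1,577,902,142
N ≈ √1,577,902,142 ≈ 39,722.8

39700 RPM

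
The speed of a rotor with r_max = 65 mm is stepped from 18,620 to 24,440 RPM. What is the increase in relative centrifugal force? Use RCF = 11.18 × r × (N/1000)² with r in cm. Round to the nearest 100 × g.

r = 65 mm = 6.5 cm
RCF₁ = 11.18 × 6.5 × (18.62)² = 11.18 × 6.5 × 346.7044 ≈ 25,195 × g
RCF₂ = 11.18 × 6.5 × (24.44)² = 11.18 × 6.5 × 597.3136 ≈ 43,406.8 × g
Increase = 43,406.8 − 25,195 = 18,211.8

18200 g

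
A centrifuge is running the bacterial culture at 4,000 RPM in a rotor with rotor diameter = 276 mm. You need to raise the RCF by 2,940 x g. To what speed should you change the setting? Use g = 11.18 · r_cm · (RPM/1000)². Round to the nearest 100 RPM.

r = 276 mm / 2 = 138 mm = 13.8 cm
Current RCF = 11.18 × 13.8 × (4)² = 11.18 × 13.8 × 16 ≈ 2,468.5 × g
Target RCF = 2,468.5 + 2,940 = 5,408.5 × g
(N/1000)² = 5,408.5 / 154.284 = 35.05548
N = 1000 × √35.05548 ≈ 5,920.8

≈ 5900 RPM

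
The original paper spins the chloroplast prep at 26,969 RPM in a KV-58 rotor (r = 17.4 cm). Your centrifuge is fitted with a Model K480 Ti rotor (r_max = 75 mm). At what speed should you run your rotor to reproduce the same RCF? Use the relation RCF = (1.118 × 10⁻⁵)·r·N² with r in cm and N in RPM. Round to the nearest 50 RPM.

RCF = 1.118 × 10⁻⁵ × r × N²
RCF_original = 1.118 × 10⁻⁵ × 17.4 × (26969)² = 1.118 × 10⁻⁵ × 17.4 × 727,326,961 ≈ 141,488.4 × g
Your rotor: r = 75 mm = 7.5 cm
141,488.4 = 1.118 × 10⁻⁵ × 7.5 × N²
N² = 141,488.4 / (8.385 × 10⁻⁵) = 1,687,398,927
N ≈ √1,687,398,927 ≈ 41,078.0

41100 RPM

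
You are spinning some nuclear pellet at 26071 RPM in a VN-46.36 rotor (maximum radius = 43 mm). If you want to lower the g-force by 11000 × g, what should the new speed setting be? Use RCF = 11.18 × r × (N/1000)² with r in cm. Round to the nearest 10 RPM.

21230 RPM

r = 43 mm = 4.3 cm
Current RCF = 11.18 × 4.3 × (26.071)² = 11.18 × 4.3 × 679.697041 ≈ 32,675.8 × g
Target RCF = 32,675.8 − 11,000 = 21,675.8 × g
(N/1000)² = 21,675.8 / 48.074 = 450.8841
N = 1000 × √450.8841 ≈ 21,234.0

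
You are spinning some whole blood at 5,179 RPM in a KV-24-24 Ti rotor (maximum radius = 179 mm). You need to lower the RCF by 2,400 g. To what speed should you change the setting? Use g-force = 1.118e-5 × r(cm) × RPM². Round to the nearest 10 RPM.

≈ 3850 RPM

r = 179 mm = 17.9 cm
Current RCF = 1.118 × 10⁻⁵ × 17.9 × (5179)² = 1.118 × 10⁻⁵ × 17.9 × 26,822,041 ≈ 5,367.7 × g
Target RCF = 5,367.7 − 2,400 = 2,967.7 × g
N² = 2,967.7 / (20.0122 × 10⁻⁵) = 14,829,454
N ≈ √14,829,454 ≈ 3,850.9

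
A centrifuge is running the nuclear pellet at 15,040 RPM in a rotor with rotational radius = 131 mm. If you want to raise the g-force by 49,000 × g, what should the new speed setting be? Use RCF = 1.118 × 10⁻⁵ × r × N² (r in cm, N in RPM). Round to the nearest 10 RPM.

N₂ ≈ 23680 RPM

r = 131 mm = 13.1 cm
Current RCF = 1.118 × 10⁻⁵ × 13.1 × (15040)² = 1.118 × 10⁻⁵ × 13.1 × 226,201,600 ≈ 33,129 × g
Target RCF = 33,129 + 49,000 = 82,129 × g
N² = 82,129 / (14.6458 × 10⁻⁵) = 560,768,275
N ≈ √560,768,275 ≈ 23,680.5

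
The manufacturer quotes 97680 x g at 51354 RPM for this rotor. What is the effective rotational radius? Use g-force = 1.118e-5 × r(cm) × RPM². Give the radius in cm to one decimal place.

RCF = 1.118 × 10⁻⁵ × r × N²
97680 = 1.118 × 10⁻⁵ × r × (51354)²
r = 97680 / (1.118 × 10⁻⁵ × 2,637,233,316) = 97680 / 29484.27 ≈ 3.313 cm

≈ 3.3 cm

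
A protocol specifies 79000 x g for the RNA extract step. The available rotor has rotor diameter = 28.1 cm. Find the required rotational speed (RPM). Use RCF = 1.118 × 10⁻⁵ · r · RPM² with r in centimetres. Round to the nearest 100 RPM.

r = 28.1 / 2 = 14.05 cm
79,000 = 1.118 × 10⁻⁵ × 14.05 × N²
N² = 79,000 / (15.7079 × 10⁻⁵) = 502,931,646
N ≈ √502,931,646 ≈ 22,426.1

22400 RPM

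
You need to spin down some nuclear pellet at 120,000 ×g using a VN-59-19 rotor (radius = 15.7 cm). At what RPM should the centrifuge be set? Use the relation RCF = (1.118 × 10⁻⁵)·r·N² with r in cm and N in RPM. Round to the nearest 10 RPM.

≈ 26150 RPM

RCF = 1.118 × 10⁻⁵ × r × N²
120,000 = 1.118 × 10⁻⁵ × 15.7 × N²
N² = 120,000 / (17.5526 × 10⁻⁵) = 683,659,401
N ≈ √683,659,401 ≈ 26,146.9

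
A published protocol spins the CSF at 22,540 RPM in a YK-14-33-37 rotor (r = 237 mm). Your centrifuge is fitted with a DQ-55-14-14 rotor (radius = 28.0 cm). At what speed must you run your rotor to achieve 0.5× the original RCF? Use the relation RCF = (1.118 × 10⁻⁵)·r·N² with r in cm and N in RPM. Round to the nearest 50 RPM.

14650 RPM

Original rotor: r = 237 mm = 23.7 cm
RCF_original = 1.118 × 10⁻⁵ × 23.7 × (22540)² = 1.118 × 10⁻⁵ × 23.7 × 508,051,600 ≈ 134,616.4 × g
Target RCF = 0.5 × 134,616.4 ≈ 67,308.2 × g
67,308.2 = 1.118 × 10⁻⁵ × 28 × N²
N² = 67,308.2 / (31.304 × 10⁻⁵) = 215,014,695
N ≈ √215,014,695 ≈ 14,663.4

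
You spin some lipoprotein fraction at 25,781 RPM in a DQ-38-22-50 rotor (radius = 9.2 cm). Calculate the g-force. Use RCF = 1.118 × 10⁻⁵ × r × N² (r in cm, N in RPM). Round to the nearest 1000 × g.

≈ 68000 x g

RCF = 1.118 × 10⁻⁵ × r × N²
RCF = 1.118 × 10⁻⁵ × 9.2 × (25781)² = 1.118 × 10⁻⁵ × 9.2 × 664,659,961 ≈ 68,364.3 × g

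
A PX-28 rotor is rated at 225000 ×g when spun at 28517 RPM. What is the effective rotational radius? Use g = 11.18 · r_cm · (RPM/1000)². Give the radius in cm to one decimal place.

24.7 cm

225000 = 11.18 × r × (28.517)²
r = 225000 / (11.18 × 813.219289) = 225000 / 9091.792 ≈ 24.748 cm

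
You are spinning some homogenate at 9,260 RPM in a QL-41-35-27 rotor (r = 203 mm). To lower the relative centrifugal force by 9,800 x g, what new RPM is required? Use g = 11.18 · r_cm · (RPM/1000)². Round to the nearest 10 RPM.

N₂ ≈ 6520 RPM

r = 203 mm = 20.3 cm
Current RCF = 11.18 × 20.3 × (9.26)² = 11.18 × 20.3 × 85.7476 ≈ 19,460.8 × g
Target RCF = 19,460.8 − 9,800 = 9,660.8 × g
(N/1000)² = 9,660.8 / 226.954 = 42.56722
N = 1000 × √42.56722 ≈ 6,524.4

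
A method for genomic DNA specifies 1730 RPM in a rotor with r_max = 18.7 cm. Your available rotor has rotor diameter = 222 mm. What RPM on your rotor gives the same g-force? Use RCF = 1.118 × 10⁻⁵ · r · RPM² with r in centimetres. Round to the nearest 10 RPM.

2250 RPM

RCF = 1.118 × 10⁻⁵ × r × N²
RCF_original = 1.118 × 10⁻⁵ × 18.7 × (1730)² = 1.118 × 10⁻⁵ × 18.7 × 2,992,900 ≈ 625.7 × g
Your rotor: r = 222 mm / 2 = 111 mm = 11.1 cm
625.7 = 1.118 × 10⁻⁵ × 11.1 × N²
N² = 625.7 / (12.4098 × 10⁻⁵) = 5,041,983
N ≈ √5,041,983 ≈ 2,245.4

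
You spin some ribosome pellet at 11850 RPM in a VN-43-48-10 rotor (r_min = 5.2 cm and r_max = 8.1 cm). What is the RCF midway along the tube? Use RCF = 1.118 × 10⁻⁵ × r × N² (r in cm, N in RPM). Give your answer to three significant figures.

r_avg = (5.2 + 8.1) / 2 = 6.65 cm
RCF = 1.118 × 10⁻⁵ × 6.65 × (11850)² = 1.118 × 10⁻⁵ × 6.65 × 140,422,500 ≈ 10,440 × g

RCF ≈ 10400 x g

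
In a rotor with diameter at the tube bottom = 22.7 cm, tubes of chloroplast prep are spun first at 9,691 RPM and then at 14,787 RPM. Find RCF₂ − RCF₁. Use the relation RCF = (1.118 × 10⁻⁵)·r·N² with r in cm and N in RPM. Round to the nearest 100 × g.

≈ 15800 × g

r = 22.7 / 2 = 11.35 cm
RCF₁ = 1.118 × 10⁻⁵ × 11.35 × (9691)² = 1.118 × 10⁻⁵ × 11.35 × 93,915,481 ≈ 11,917.2 × g
RCF₂ = 1.118 × 10⁻⁵ × 11.35 × (14787)² = 1.118 × 10⁻⁵ × 11.35 × 218,655,369 ≈ 27,745.8 × g
Increase = 27,745.8 − 11,917.2 = 15,828.6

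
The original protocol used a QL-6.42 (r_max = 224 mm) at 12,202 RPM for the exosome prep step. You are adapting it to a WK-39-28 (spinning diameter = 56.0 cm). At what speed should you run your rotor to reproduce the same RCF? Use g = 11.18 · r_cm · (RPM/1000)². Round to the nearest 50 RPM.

10900 RPM

Original rotor: r = 224 mm = 22.4 cm
RCF_original = 11.18 × 22.4 × (12.202)² = 11.18 × 22.4 × 148.888804 ≈ 37,286.5 × g
Your rotor: r = 56.0 / 2 = 28 cm
37,286.5 = 11.18 × 28 × (N/1000)²
(N/1000)² = 37,286.5 / 313.04 = 119.111
N = 1000 × √119.111 ≈ 10,913.8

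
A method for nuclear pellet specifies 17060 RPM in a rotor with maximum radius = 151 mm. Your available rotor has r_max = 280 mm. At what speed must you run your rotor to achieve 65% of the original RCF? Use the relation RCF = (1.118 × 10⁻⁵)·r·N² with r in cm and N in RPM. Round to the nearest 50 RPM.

≈ 10100 RPM

Original rotor: r = 151 mm = 15.1 cm
RCF = 1.118 × 10⁻⁵ × r × N²
RCF_original = 1.118 × 10⁻⁵ × 15.1 × (17060)² = 1.118 × 10⁻⁵ × 15.1 × 291,043,600 ≈ 49,133.4 × g
Target RCF = 0.65 × 49,133.4 ≈ 31,936.7 × g
Your rotor: r = 280 mm = 28.0 cm
31,936.7 = 1.118 × 10⁻⁵ × 28 × N²
N² = 31,936.7 / (31.304 × 10⁻⁵) = 102,021,147
N ≈ √102,021,147 ≈ 10,100.6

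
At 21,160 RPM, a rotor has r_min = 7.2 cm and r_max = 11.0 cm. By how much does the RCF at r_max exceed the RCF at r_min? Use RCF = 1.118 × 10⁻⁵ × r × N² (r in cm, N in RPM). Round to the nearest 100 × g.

ΔRCF = 1.118 × 10⁻⁵ × (r_max − r_min) × N² = 1.118 × 10⁻⁵ × 3.8 × 447,745,600 ≈ 19,022

ΔRCF ≈ 19000 × g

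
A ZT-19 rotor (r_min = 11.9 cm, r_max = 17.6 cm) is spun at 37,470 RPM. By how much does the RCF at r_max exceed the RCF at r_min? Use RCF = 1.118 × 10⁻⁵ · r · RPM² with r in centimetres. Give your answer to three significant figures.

RCF_max = 1.118 × 10⁻⁵ × 17.6 × (37470)² = 1.118 × 10⁻⁵ × 17.6 × 1,404,000,900 ≈ 276,262.4 × g
RCF_min = 1.118 × 10⁻⁵ × 11.9 × (37470)² = 1.118 × 10⁻⁵ × 11.9 × 1,404,000,900 ≈ 186,791.1 × g
ΔRCF = 276,262.4 − 186,791.1 = 89,471.3

89500 × g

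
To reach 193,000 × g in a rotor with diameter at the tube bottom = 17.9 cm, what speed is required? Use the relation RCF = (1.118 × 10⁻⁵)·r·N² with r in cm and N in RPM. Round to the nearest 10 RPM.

r = 17.9 / 2 = 8.95 cm
193,000 = 1.118 × 10⁻⁵ × 8.95 × N²
N² = 193,000 / (10.0061 × 10⁻⁵) = 1,928,823,418
N ≈ √1,928,823,418 ≈ 43,918.4

≈ 43920 RPM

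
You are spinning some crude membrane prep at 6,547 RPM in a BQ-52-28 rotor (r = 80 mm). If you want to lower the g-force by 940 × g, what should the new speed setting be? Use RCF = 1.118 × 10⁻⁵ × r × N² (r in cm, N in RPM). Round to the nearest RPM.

≈ 5688 RPM

r = 80 mm = 8.0 cm
Current RCF = 1.118 × 10⁻⁵ × 8 × (6547)² = 1.118 × 10⁻⁵ × 8 × 42,863,209 ≈ 3,833.7 × g
Target RCF = 3,833.7 − 940 = 2,893.7 × g
N² = 2,893.7 / (8.944 × 10⁻⁵) = 32,353,533
N ≈ √32,353,533 ≈ 5,688.0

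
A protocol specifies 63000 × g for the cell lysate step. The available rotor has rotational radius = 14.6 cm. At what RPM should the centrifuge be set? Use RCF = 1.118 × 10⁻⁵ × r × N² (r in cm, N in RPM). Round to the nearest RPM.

19646 RPM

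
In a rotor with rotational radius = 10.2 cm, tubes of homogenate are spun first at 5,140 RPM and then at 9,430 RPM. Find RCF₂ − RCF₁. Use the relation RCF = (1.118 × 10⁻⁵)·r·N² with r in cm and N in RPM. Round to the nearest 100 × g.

RCF₁ = 1.118 × 10⁻⁵ × 10.2 × (5140)² = 1.118 × 10⁻⁵ × 10.2 × 26,419,600 ≈ 3,012.8 × g
RCF₂ = 1.118 × 10⁻⁵ × 10.2 × (9430)² = 1.118 × 10⁻⁵ × 10.2 × 88,924,900 ≈ 10,140.6 × g
Increase = 10,140.6 − 3,012.8 = 7,127.8

≈ 7100 g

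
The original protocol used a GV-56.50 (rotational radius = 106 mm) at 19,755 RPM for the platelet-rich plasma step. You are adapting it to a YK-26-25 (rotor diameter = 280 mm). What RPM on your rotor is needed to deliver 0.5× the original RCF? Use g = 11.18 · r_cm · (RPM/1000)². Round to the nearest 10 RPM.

≈ 12150 RPM

Original rotor: r = 106 mm = 10.6 cm
RCF_original = 11.18 × 10.6 × (19.755)² = 11.18 × 10.6 × 390.260025 ≈ 46,248.9 × g
Target RCF = 0.5 × 46,248.9 ≈ 23,124.5 × g
Your rotor: r = 280 mm / 2 = 140 mm = 14 cm
23,124.5 = 11.18 × 14 × (N/1000)²
(N/1000)² = 23,124.5 / 156.52 = 147.7415
N = 1000 × √147.7415 ≈ 12,154.9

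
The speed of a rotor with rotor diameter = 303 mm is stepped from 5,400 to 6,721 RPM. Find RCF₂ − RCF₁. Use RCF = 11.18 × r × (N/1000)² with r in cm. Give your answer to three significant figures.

r = 303 mm / 2 = 151.5 mm = 15.15 cm
RCF₁ = 11.18 × 15.15 × (5.4)² = 11.18 × 15.15 × 29.16 ≈ 4,939 × g
RCF₂ = 11.18 × 15.15 × (6.721)² = 11.18 × 15.15 × 45.171841 ≈ 7,651.1 × g
Increase = 7,651.1 − 4,939 = 2,712.1

2710 x g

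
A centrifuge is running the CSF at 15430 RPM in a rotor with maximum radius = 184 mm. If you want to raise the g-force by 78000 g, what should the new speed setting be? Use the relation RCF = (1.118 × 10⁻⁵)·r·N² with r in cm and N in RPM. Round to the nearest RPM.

r = 184 mm = 18.4 cm
Current RCF = 1.118 × 10⁻⁵ × 18.4 × (15430)² = 1.118 × 10⁻⁵ × 18.4 × 238,084,900 ≈ 48,976.9 × g
Target RCF = 48,976.9 + 78,000 = 126,976.9 × g
N² = 126,976.9 / (20.5712 × 10⁻⁵) = 617,255,678
N ≈ √617,255,678 ≈ 24,844.6

N₂ ≈ 24845 RPM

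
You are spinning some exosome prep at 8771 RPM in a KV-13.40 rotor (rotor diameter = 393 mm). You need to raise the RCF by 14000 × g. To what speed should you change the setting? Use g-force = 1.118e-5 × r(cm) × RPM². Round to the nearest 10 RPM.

r = 393 mm / 2 = 196.5 mm = 19.65 cm
Current RCF = 1.118 × 10⁻⁵ × 19.65 × (8771)² = 1.118 × 10⁻⁵ × 19.65 × 76,930,441 ≈ 16,900.6 × g
Target RCF = 16,900.6 + 14,000 = 30,900.6 × g
N² = 30,900.6 / (21.9687 × 10⁻⁵) = 140,657,390
N ≈ √140,657,390 ≈ 11,859.9

11860 RPM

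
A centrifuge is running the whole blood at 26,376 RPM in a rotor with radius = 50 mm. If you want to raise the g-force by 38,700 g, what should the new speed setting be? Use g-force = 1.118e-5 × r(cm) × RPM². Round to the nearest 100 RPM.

≈ 37300 RPM

r = 50 mm = 5.0 cm
Current RCF = 1.118 × 10⁻⁵ × 5 × (26376)² = 1.118 × 10⁻⁵ × 5 × 695,693,376 ≈ 38,889.3 × g
Target RCF = 38,889.3 + 38,700 = 77,589.3 × g
N² = 77,589.3 / (5.59 × 10⁻⁵) = 1,388,001,789
N ≈ √1,388,001,789 ≈ 37,255.9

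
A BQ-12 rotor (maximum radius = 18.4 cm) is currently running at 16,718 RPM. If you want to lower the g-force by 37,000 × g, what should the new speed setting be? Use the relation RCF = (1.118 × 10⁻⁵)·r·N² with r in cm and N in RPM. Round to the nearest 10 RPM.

9980 RPM

Current RCF = 1.118 × 10⁻⁵ × 18.4 × (16718)² = 1.118 × 10⁻⁵ × 18.4 × 279,491,524 ≈ 57,494.8 × g
Target RCF = 57,494.8 − 37,000 = 20,494.8 × g
N² = 20,494.8 / (20.5712 × 10⁻⁵) = 99,628,607
N ≈ √99,628,607 ≈ 9,981.4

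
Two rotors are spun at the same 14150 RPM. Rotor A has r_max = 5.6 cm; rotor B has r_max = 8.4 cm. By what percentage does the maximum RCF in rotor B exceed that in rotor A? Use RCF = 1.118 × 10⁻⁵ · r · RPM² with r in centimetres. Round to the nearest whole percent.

At equal RPM, RCF scales linearly with r: ratio = 8.4 / 5.6 = 1.5000.
So rotor B delivers 50.0% more g-force.

50%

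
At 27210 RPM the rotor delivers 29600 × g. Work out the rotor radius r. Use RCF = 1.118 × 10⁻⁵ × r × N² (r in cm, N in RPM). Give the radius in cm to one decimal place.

≈ 3.6 cm

RCF = 1.118 × 10⁻⁵ × r × N²
29600 = 1.118 × 10⁻⁵ × r × (27210)²
r = 29600 / (1.118 × 10⁻⁵ × 740,384,100) = 29600 / 8277.494 ≈ 3.576 cm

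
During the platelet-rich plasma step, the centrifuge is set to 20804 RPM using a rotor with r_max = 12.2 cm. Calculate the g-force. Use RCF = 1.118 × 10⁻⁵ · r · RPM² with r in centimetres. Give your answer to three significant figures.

59000 g

RCF = 1.118 × 10⁻⁵ × 12.2 × (20804)² = 1.118 × 10⁻⁵ × 12.2 × 432,806,416 ≈ 59,033.1 × g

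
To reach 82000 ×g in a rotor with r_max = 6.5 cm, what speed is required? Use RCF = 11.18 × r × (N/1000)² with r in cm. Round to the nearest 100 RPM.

33600 RPM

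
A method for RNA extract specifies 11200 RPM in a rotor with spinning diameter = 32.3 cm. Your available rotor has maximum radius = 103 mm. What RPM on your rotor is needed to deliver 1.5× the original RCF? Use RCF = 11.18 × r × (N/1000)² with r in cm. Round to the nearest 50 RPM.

17200 RPM

Original rotor: r = 32.3 / 2 = 16.15 cm
RCF_original = 11.18 × 16.15 × (11.2)² = 11.18 × 16.15 × 125.44 ≈ 22,649.1 × g
Target RCF = 1.5 × 22,649.1 ≈ 33,973.6 × g
Your rotor: r = 103 mm = 10.3 cm
33,973.6 = 11.18 × 10.3 × (N/1000)²
(N/1000)² = 33,973.6 / 115.154 = 295.0275
N = 1000 × √295.0275 ≈ 17,176.4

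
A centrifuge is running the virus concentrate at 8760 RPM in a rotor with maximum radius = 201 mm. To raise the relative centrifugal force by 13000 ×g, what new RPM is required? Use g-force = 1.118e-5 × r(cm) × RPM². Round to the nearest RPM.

r = 201 mm = 20.1 cm
Current RCF = 1.118 × 10⁻⁵ × 20.1 × (8760)² = 1.118 × 10⁻⁵ × 20.1 × 76,737,600 ≈ 17,244.3 × g
Target RCF = 17,244.3 + 13,000 = 30,244.3 × g
N² = 30,244.3 / (22.4718 × 10⁻⁵) = 134,587,794
N ≈ √134,587,794 ≈ 11,601.2

≈ 11601 RPM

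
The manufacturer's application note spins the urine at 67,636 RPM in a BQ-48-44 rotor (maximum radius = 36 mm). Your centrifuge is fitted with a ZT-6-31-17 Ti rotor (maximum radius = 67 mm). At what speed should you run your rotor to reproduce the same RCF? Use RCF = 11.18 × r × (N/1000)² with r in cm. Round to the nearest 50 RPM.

Original rotor: r = 36 mm = 3.6 cm
RCF = 11.18 × r × (N/1000)²
RCF_original = 11.18 × 3.6 × (67.636)² = 11.18 × 3.6 × 4,574.628496 ≈ 184,119.6 × g
Your rotor: r = 67 mm = 6.7 cm
184,119.6 = 11.18 × 6.7 × (N/1000)²
(N/1000)² = 184,119.6 / 74.906 = 2458.009
N = 1000 × √2458.009 ≈ 49,578.3

49600 RPM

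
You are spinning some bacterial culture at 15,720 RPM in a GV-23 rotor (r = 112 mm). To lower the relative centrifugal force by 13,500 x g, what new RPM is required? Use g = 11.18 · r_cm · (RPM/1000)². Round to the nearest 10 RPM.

r = 112 mm = 11.2 cm
Current RCF = 11.18 × 11.2 × (15.72)² = 11.18 × 11.2 × 247.1184 ≈ 30,943.2 × g
Target RCF = 30,943.2 − 13,500 = 17,443.2 × g
(N/1000)² = 17,443.2 / 125.216 = 139.3049
N = 1000 × √139.3049 ≈ 11,802.7

N₂ ≈ 11800 RPM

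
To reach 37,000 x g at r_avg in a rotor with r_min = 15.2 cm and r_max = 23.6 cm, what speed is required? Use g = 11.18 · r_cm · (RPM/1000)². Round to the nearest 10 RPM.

N ≈ 13060 RPM

r_avg = (15.2 + 23.6) / 2 = 19.4 cm
RCF = 11.18 × r × (N/1000)²
37,000 = 11.18 × 19.4 × (N/1000)²
(N/1000)² = 37,000 / 216.892 = 170.5918
N = 1000 × √170.5918 ≈ 13,061.1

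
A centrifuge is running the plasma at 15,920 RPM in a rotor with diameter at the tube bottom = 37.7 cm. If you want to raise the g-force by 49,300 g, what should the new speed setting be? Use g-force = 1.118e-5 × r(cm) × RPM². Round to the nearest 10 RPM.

r = 37.7 / 2 = 18.85 cm
Current RCF = 1.118 × 10⁻⁵ × 18.85 × (15920)² = 1.118 × 10⁻⁵ × 18.85 × 253,446,400 ≈ 53,412.1 × g
Target RCF = 53,412.1 + 49,300 = 102,712.1 × g
N² = 102,712.1 / (21.0743 × 10⁻⁵) = 487,380,838
N ≈ √487,380,838 ≈ 22,076.7

N₂ ≈ 22080 RPM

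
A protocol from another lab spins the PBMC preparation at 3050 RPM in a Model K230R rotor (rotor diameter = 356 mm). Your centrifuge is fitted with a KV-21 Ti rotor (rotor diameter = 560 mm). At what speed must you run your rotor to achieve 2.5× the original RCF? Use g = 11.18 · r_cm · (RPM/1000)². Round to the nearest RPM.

Original rotor: r = 356 mm / 2 = 178 mm = 17.8 cm
RCF = 11.18 × r × (N/1000)²
RCF_original = 11.18 × 17.8 × (3.05)² = 11.18 × 17.8 × 9.3025 ≈ 1,851.2 × g
Target RCF = 2.5 × 1,851.2 ≈ 4,628 × g
Your rotor: r = 560 mm / 2 = 280 mm = 28 cm
4,628 = 11.18 × 28 × (N/1000)²
(N/1000)² = 4,628 / 313.04 = 14.78405
N = 1000 × √14.78405 ≈ 3,845.0

3845 RPM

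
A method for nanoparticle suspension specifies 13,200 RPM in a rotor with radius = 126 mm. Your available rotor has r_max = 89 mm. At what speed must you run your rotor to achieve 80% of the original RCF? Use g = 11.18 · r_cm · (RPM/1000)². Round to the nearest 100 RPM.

14000 RPM

Original rotor: r = 126 mm = 12.6 cm
RCF = 11.18 × r × (N/1000)²
RCF_original = 11.18 × 12.6 × (13.2)² = 11.18 × 12.6 × 174.24 ≈ 24,544.8 × g
Target RCF = 0.8 × 24,544.8 ≈ 19,635.8 × g
Your rotor: r = 89 mm = 8.9 cm
19,635.8 = 11.18 × 8.9 × (N/1000)²
(N/1000)² = 19,635.8 / 99.502 = 197.3408
N = 1000 × √197.3408 ≈ 14,047.8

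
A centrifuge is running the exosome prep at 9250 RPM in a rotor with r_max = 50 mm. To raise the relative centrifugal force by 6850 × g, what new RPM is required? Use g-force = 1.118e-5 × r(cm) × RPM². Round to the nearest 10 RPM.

r = 50 mm = 5.0 cm
Current RCF = 1.118 × 10⁻⁵ × 5 × (9250)² = 1.118 × 10⁻⁵ × 5 × 85,562,500 ≈ 4,782.9 × g
Target RCF = 4,782.9 + 6,850 = 11,632.9 × g
N² = 11,632.9 / (5.59 × 10⁻⁵) = 208,101,968
N ≈ √208,101,968 ≈ 14,425.7

14430 RPM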